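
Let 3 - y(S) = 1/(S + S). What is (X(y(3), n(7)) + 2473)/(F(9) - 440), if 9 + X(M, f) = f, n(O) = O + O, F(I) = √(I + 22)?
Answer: -363440/64523 - 826*√31/64523 ≈ -5.7040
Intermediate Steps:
F(I) = √(22 + I)
y(S) = 3 - 1/(2*S) (y(S) = 3 - 1/(S + S) = 3 - 1/(2*S))
n(O) = 2*O
X(M, f) = -9 + f
(X(y(3), n(7)) + 2473)/(F(9) - 440) = ((-9 + 2*7) + 2473)/(√(22 + 9) - 440) = ((-9 + 14) + 2473)/(√31 - 440) = (5 + 2473)/(-440 + √31) = 2478/(-440 + √31)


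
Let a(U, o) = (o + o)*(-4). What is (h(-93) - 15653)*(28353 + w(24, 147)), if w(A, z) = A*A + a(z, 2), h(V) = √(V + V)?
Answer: -452575189 + 28913*I*√186 ≈ -4.5258e+8 + 3.9432e+5*I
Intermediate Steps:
a(U, o) = -8*o (a(U, o) = (2*o)*(-4) = -8*o)
h(V) = √2*√V (h(V) = √(2*V) = √2*√V)
w(A, z) = -16 + A² (w(A, z) = A*A - 8*2 = A² - 16 = -16 + A²)
(h(-93) - 15653)*(28353 + w(24, 147)) = (√2*√(-93) - 15653)*(28353 + (-16 + 24²)) = (√2*(I*√93) - 15653)*(28353 + (-16 + 576)) = (I*√186 - 15653)*(28353 + 560) = (-15653 + I*√186)*28913 = -452575189 + 28913*I*√186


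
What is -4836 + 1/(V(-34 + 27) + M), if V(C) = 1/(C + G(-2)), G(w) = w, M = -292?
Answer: -12713853/2629 ≈ -4836.0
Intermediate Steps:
V(C) = 1/(-2 + C) (V(C) = 1/(C - 2) = 1/(-2 + C))
-4836 + 1/(V(-34 + 27) + M) = -4836 + 1/(1/(-2 + (-34 + 27)) - 292) = -4836 + 1/(1/(-2 - 7) - 292) = -4836 + 1/(1/(-9) - 292) = -4836 + 1/(-1/9 - 292) = -4836 + 1/(-2629/9) = -4836 - 9/2629 = -12713853/2629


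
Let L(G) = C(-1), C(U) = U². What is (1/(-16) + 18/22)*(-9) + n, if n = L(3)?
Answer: -1021/176 ≈ -5.8011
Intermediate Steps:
L(G) = 1 (L(G) = (-1)² = 1)
n = 1
(1/(-16) + 18/22)*(-9) + n = (1/(-16) + 18/22)*(-9) + 1 = (1*(-1/16) + 18*(1/22))*(-9) + 1 = (-1/16 + 9/11)*(-9) + 1 = (133/176)*(-9) + 1 = -1197/176 + 1 = -1021/176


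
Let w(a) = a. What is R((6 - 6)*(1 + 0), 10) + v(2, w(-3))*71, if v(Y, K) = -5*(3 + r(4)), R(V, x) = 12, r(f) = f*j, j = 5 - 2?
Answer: -5313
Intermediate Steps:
j = 3
r(f) = 3*f (r(f) = f*3 = 3*f)
v(Y, K) = -75 (v(Y, K) = -5*(3 + 3*4) = -5*(3 + 12) = -5*15 = -75)
R((6 - 6)*(1 + 0), 10) + v(2, w(-3))*71 = 12 - 75*71 = 12 - 5325 = -5313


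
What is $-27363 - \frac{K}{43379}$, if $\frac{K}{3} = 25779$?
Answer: $- \frac{1187056914}{43379} \approx -27365.0$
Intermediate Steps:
$K = 77337$ ($K = 3 \cdot 25779 = 77337$)
$-27363 - \frac{K}{43379} = -27363 - \frac{77337}{43379} = - \frac{1187056914}{43379}$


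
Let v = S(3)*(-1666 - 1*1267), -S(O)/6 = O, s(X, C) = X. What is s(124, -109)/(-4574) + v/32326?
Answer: 8481119/5280683 ≈ 1.6061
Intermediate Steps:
S(O) = -6*O
v = 52794 (v = (-6*3)*(-1666 - 1*1267) = -18*(-1666 - 1267) = -18*(-2933) = 52794)
s(124, -109)/(-4574) + v/32326 = 124/(-4574) + 52794/32326 = 124*(-1/4574) + 52794*(1/32326) = -62/2287 + 3771/2309 = 8481119/5280683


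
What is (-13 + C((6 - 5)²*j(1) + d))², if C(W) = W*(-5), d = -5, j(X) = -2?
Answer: 484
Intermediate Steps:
C(W) = -5*W
(-13 + C((6 - 5)²*j(1) + d))² = (-13 - 5*((6 - 5)²*(-2) - 5))² = (-13 - 5*(1²*(-2) - 5))² = (-13 - 5*(1*(-2) - 5))² = (-13 - 5*(-2 - 5))² = (-13 - 5*(-7))² = (-13 + 35)² = 22² = 484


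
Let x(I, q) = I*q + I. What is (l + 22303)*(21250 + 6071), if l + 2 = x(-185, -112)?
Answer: 1170322356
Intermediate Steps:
x(I, q) = I + I*q
l = 20533 (l = -2 - 185*(1 - 112) = -2 - 185*(-111) = -2 + 20535 = 20533)
(l + 22303)*(21250 + 6071) = (20533 + 22303)*(21250 + 6071) = 42836*27321 = 1170322356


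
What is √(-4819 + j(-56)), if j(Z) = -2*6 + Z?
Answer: 3*I*√543 ≈ 69.907*I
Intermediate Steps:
j(Z) = -12 + Z
√(-4819 + j(-56)) = √(-4819 + (-12 - 56)) = √(-4819 - 68) = √(-4887) = 3*I*√543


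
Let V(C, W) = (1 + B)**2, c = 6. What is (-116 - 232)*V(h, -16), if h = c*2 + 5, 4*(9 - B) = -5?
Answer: -176175/4 ≈ -44044.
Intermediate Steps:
B = 41/4 (B = 9 - 1/4*(-5) = 9 + 5/4 = 41/4 ≈ 10.250)
h = 17 (h = 6*2 + 5 = 12 + 5 = 17)
V(C, W) = 2025/16 (V(C, W) = (1 + 41/4)**2 = (45/4)**2 = 2025/16)
(-116 - 232)*V(h, -16) = (-116 - 232)*(2025/16) = -348*2025/16 = -176175/4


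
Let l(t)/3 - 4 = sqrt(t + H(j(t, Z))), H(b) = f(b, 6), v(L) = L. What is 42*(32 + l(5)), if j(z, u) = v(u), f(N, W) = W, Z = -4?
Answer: 1848 + 126*sqrt(11) ≈ 2265.9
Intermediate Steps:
j(z, u) = u
H(b) = 6
l(t) = 12 + 3*sqrt(6 + t) (l(t) = 12 + 3*sqrt(t + 6) = 12 + 3*sqrt(6 + t))
42*(32 + l(5)) = 42*(32 + (12 + 3*sqrt(6 + 5))) = 42*(32 + (12 + 3*sqrt(11))) = 42*(44 + 3*sqrt(11)) = 1848 + 126*sqrt(11)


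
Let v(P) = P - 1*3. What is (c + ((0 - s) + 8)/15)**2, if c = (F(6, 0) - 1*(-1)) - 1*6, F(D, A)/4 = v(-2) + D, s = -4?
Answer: 1/25 ≈ 0.040000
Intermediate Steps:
v(P) = -3 + P (v(P) = P - 3 = -3 + P)
F(D, A) = -20 + 4*D (F(D, A) = 4*((-3 - 2) + D) = 4*(-5 + D) = -20 + 4*D)
c = -1 (c = ((-20 + 4*6) - 1*(-1)) - 1*6 = ((-20 + 24) + 1) - 6 = (4 + 1) - 6 = 5 - 6 = -1)
(c + ((0 - s) + 8)/15)**2 = (-1 + ((0 - 1*(-4)) + 8)/15)**2 = (-1 + ((0 + 4) + 8)*(1/15))**2 = (-1 + (4 + 8)*(1/15))**2 = (-1 + 12*(1/15))**2 = (-1 + 4/5)**2 = (-1/5)**2 = 1/25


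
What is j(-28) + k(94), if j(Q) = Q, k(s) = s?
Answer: 66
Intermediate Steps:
j(-28) + k(94) = -28 + 94 = 66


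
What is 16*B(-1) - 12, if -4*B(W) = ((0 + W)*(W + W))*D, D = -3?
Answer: 12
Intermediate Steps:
B(W) = 3*W²/2 (B(W) = -(0 + W)*(W + W)*(-3)/4 = -W*(2*W)*(-3)/4 = -2*W²*(-3)/4 = -(-3)*W²/2 = 3*W²/2)
16*B(-1) - 12 = 16*((3/2)*(-1)²) - 12 = 16*((3/2)*1) - 12 = 16*(3/2) - 12 = 24 - 12 = 12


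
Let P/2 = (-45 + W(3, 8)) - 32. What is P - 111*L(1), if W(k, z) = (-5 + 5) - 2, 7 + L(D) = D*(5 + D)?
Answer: -47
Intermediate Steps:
L(D) = -7 + D*(5 + D)
W(k, z) = -2 (W(k, z) = 0 - 2 = -2)
P = -158 (P = 2*((-45 - 2) - 32) = 2*(-47 - 32) = 2*(-79) = -158)
P - 111*L(1) = -158 - 111*(-7 + 1² + 5*1) = -158 - 111*(-7 + 1 + 5) = -158 - 111*(-1) = -158 + 111 = -47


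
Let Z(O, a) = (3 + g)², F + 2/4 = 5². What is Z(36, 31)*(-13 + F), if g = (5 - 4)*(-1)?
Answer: 46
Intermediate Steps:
g = -1 (g = 1*(-1) = -1)
F = 49/2 (F = -½ + 5² = -½ + 25 = 49/2 ≈ 24.500)
Z(O, a) = 4 (Z(O, a) = (3 - 1)² = 2² = 4)
Z(36, 31)*(-13 + F) = 4*(-13 + 49/2) = 4*(23/2) = 46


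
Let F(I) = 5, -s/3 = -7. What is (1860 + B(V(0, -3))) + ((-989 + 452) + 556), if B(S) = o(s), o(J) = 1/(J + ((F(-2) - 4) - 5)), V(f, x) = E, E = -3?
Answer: 31944/17 ≈ 1879.1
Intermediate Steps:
s = 21 (s = -3*(-7) = 21)
V(f, x) = -3
o(J) = 1/(-4 + J) (o(J) = 1/(J + ((5 - 4) - 5)) = 1/(J + (1 - 5)) = 1/(J - 4) = 1/(-4 + J))
B(S) = 1/17 (B(S) = 1/(-4 + 21) = 1/17)
(1860 + B(V(0, -3))) + ((-989 + 452) + 556) = (1860 + 1/17) + ((-989 + 452) + 556) = 31621/17 + (-537 + 556) = 31621/17 + 19 = 31944/17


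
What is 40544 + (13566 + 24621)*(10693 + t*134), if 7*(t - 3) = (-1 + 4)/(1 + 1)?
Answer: 2973752750/7 ≈ 4.2482e+8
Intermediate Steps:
t = 45/14 (t = 3 + ((-1 + 4)/(1 + 1))/7 = 3 + (3/2)/7 = 3 + ((½)*3)/7 = 3 + (⅐)*(3/2) = 3 + 3/14 = 45/14 ≈ 3.2143)
40544 + (13566 + 24621)*(10693 + t*134) = 40544 + (13566 + 24621)*(10693 + (45/14)*134) = 40544 + 38187*(10693 + 3015/7) = 40544 + 38187*(77866/7) = 40544 + 2973468942/7 = 2973752750/7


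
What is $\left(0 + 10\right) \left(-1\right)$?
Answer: $-10$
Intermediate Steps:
$\left(0 + 10\right) \left(-1\right) = 10 \left(-1\right) = -10$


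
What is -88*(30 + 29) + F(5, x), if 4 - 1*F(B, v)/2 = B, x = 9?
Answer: -5194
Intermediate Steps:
F(B, v) = 8 - 2*B
-88*(30 + 29) + F(5, x) = -88*(30 + 29) + (8 - 2*5) = -88*59 + (8 - 10) = -5192 - 2 = -5194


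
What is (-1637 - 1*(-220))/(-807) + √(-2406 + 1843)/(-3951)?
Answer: 1417/807 - I*√563/3951 ≈ 1.7559 - 0.0060055*I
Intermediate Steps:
(-1637 - 1*(-220))/(-807) + √(-2406 + 1843)/(-3951) = (-1637 + 220)*(-1/807) + √(-563)*(-1/3951) = -1417*(-1/807) + (I*√563)*(-1/3951) = 1417/807 - I*√563/3951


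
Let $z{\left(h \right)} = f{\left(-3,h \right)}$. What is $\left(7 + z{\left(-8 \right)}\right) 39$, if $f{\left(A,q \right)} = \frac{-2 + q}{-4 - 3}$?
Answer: $\frac{2301}{7} \approx 328.71$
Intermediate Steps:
$f{\left(A,q \right)} = \frac{2}{7} - \frac{q}{7}$ ($f{\left(A,q \right)} = \frac{-2 + q}{-7} = \left(-2 + q\right) \left(- \frac{1}{7}\right) = \frac{2}{7} - \frac{q}{7}$)
$z{\left(h \right)} = \frac{2}{7} - \frac{h}{7}$
$\left(7 + z{\left(-8 \right)}\right) 39 = \left(7 + \left(\frac{2}{7} - - \frac{8}{7}\right)\right) 39 = \left(7 + \left(\frac{2}{7} + \frac{8}{7}\right)\right) 39 = \left(7 + \frac{10}{7}\right) 39 = \frac{59}{7} \cdot 39 = \frac{2301}{7}$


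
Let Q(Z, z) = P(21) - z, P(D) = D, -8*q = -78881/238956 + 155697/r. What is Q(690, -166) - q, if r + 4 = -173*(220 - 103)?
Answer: 7198343994943/38701313760 ≈ 186.00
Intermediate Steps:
r = -20245 (r = -4 - 173*(220 - 103) = -4 - 173*117 = -4 - 20241 = -20245)
q = 38801678177/38701313760 (q = -(-78881/238956 + 155697/(-20245))/8 = -(-78881*1/238956 + 155697*(-1/20245))/8 = -(-78881/238956 - 155697/20245)/8 = -1/8*(-38801678177/4837664220) = 38801678177/38701313760 ≈ 1.0026)
Q(Z, z) = 21 - z
Q(690, -166) - q = (21 - 1*(-166)) - 1*38801678177/38701313760 = (21 + 166) - 38801678177/38701313760 = 187 - 38801678177/38701313760 = 7198343994943/38701313760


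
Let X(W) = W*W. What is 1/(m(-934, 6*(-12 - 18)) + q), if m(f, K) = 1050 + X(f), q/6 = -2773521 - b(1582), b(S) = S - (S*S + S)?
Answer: -1/751376 ≈ -1.3309e-6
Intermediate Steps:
X(W) = W**2
b(S) = -S**2 (b(S) = S - (S**2 + S) = S - (S + S**2) = S + (-S - S**2) = -S**2)
q = -1624782 (q = 6*(-2773521 - (-1)*1582**2) = 6*(-2773521 - (-1)*2502724) = 6*(-2773521 - 1*(-2502724)) = 6*(-2773521 + 2502724) = 6*(-270797) = -1624782)
m(f, K) = 1050 + f**2
1/(m(-934, 6*(-12 - 18)) + q) = 1/((1050 + (-934)**2) - 1624782) = 1/((1050 + 872356) - 1624782) = 1/(873406 - 1624782) = 1/(-751376) = -1/751376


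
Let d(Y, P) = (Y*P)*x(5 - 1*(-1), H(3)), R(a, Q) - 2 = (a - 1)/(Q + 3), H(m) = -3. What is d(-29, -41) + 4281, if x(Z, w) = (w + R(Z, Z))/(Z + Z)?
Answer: 114398/27 ≈ 4237.0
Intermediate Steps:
R(a, Q) = 2 + (-1 + a)/(3 + Q) (R(a, Q) = 2 + (a - 1)/(Q + 3) = 2 + (-1 + a)/(3 + Q))
x(Z, w) = (w + (5 + 3*Z)/(3 + Z))/(2*Z) (x(Z, w) = (w + (5 + Z + 2*Z)/(3 + Z))/(Z + Z) = (w + (5 + 3*Z)/(3 + Z))/((2*Z)) = (w + (5 + 3*Z)/(3 + Z))*(1/(2*Z)) = (w + (5 + 3*Z)/(3 + Z))/(2*Z))
d(Y, P) = -P*Y/27 (d(Y, P) = (Y*P)*((5 + 3*(5 - 1*(-1)) - 3*(3 + (5 - 1*(-1))))/(2*(5 - 1*(-1))*(3 + (5 - 1*(-1))))) = (P*Y)*((5 + 3*(5 + 1) - 3*(3 + (5 + 1)))/(2*(5 + 1)*(3 + (5 + 1)))) = (P*Y)*((1/2)*(5 + 3*6 - 3*(3 + 6))/(6*(3 + 6))) = (P*Y)*((1/2)*(1/6)*(5 + 18 - 3*9)/9) = (P*Y)*((1/2)*(1/6)*(1/9)*(5 + 18 - 27)) = (P*Y)*((1/2)*(1/6)*(1/9)*(-4)) = (P*Y)*(-1/27) = -P*Y/27)
d(-29, -41) + 4281 = -1/27*(-41)*(-29) + 4281 = -1189/27 + 4281 = 114398/27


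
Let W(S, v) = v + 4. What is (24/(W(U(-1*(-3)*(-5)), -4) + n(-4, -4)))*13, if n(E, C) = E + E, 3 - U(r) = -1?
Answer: -39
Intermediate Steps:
U(r) = 4 (U(r) = 3 - 1*(-1) = 3 + 1 = 4)
W(S, v) = 4 + v
n(E, C) = 2*E
(24/(W(U(-1*(-3)*(-5)), -4) + n(-4, -4)))*13 = (24/((4 - 4) + 2*(-4)))*13 = (24/(0 - 8))*13 = (24/(-8))*13 = -⅛*24*13 = -3*13 = -39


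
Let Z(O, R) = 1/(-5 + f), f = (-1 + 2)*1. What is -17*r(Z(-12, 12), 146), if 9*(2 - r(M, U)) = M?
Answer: -1241/36 ≈ -34.472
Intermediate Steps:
f = 1 (f = 1*1 = 1)
Z(O, R) = -¼ (Z(O, R) = 1/(-5 + 1) = 1/(-4) = -¼)
r(M, U) = 2 - M/9
-17*r(Z(-12, 12), 146) = -17*(2 - ⅑*(-¼)) = -17*(2 + 1/36) = -17*73/36 = -1241/36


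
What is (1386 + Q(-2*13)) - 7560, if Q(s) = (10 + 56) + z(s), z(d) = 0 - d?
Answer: -6082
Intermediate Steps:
z(d) = -d
Q(s) = 66 - s (Q(s) = (10 + 56) - s = 66 - s)
(1386 + Q(-2*13)) - 7560 = (1386 + (66 - (-2)*13)) - 7560 = (1386 + (66 - 1*(-26))) - 7560 = (1386 + (66 + 26)) - 7560 = (1386 + 92) - 7560 = 1478 - 7560 = -6082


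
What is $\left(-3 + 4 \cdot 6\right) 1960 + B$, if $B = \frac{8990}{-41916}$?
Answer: $\frac{862626785}{20958} \approx 41160.0$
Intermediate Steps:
$B = - \frac{4495}{20958}$ ($B = 8990 \left(- \frac{1}{41916}\right) = - \frac{4495}{20958} \approx -0.21448$)
$\left(-3 + 4 \cdot 6\right) 1960 + B = \left(-3 + 4 \cdot 6\right) 1960 - \frac{4495}{20958} = \left(-3 + 24\right) 1960 - \frac{4495}{20958} = 21 \cdot 1960 - \frac{4495}{20958} = 41160 - \frac{4495}{20958} = \frac{862626785}{20958}$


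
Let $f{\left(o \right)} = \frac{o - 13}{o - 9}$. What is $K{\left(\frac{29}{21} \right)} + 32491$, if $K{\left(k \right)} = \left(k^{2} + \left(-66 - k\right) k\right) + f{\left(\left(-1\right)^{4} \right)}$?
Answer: $\frac{453619}{14} \approx 32401.0$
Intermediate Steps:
$f{\left(o \right)} = \frac{-13 + o}{-9 + o}$
$K{\left(k \right)} = \frac{3}{2} + k^{2} + k \left(-66 - k\right)$ ($K{\left(k \right)} = \left(k^{2} + \left(-66 - k\right) k\right) + \frac{-13 + \left(-1\right)^{4}}{-9 + \left(-1\right)^{4}} = \left(k^{2} + k \left(-66 - k\right)\right) + \frac{-13 + 1}{-9 + 1} = \left(k^{2} + k \left(-66 - k\right)\right) + \frac{1}{-8} \left(-12\right) = \left(k^{2} + k \left(-66 - k\right)\right) - - \frac{3}{2} = \left(k^{2} + k \left(-66 - k\right)\right) + \frac{3}{2} = \frac{3}{2} + k^{2} + k \left(-66 - k\right)$)
$K{\left(\frac{29}{21} \right)} + 32491 = \left(\frac{3}{2} - 66 \cdot \frac{29}{21}\right) + 32491 = \left(\frac{3}{2} - 66 \cdot 29 \cdot \frac{1}{21}\right) + 32491 = \left(\frac{3}{2} - \frac{638}{7}\right) + 32491 = - \frac{1255}{14} + 32491 = \frac{453619}{14}$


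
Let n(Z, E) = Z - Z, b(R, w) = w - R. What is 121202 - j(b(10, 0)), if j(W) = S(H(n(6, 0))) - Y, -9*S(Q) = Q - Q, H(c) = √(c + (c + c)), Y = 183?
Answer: 121385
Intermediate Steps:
n(Z, E) = 0
H(c) = √3*√c (H(c) = √(c + 2*c) = √(3*c) = √3*√c)
S(Q) = 0 (S(Q) = -(Q - Q)/9 = -⅑*0 = 0)
j(W) = -183 (j(W) = 0 - 1*183 = 0 - 183 = -183)
121202 - j(b(10, 0)) = 121202 - 1*(-183) = 121202 + 183 = 121385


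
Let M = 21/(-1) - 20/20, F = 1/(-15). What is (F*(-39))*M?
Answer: -286/5 ≈ -57.200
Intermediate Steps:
F = -1/15 ≈ -0.066667
M = -22 (M = 21*(-1) - 20*1/20 = -21 - 1 = -22)
(F*(-39))*M = -1/15*(-39)*(-22) = (13/5)*(-22) = -286/5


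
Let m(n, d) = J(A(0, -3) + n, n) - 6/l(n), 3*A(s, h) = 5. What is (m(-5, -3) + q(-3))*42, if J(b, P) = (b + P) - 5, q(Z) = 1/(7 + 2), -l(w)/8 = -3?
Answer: -3395/6 ≈ -565.83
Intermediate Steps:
l(w) = 24 (l(w) = -8*(-3) = 24)
A(s, h) = 5/3 (A(s, h) = (⅓)*5 = 5/3)
q(Z) = ⅑ (q(Z) = 1/9 = ⅑)
J(b, P) = -5 + P + b (J(b, P) = (P + b) - 5 = -5 + P + b)
m(n, d) = -43/12 + 2*n (m(n, d) = (-5 + n + (5/3 + n)) - 6/24 = (-10/3 + 2*n) - 6/24 = (-10/3 + 2*n) - 1*¼ = (-10/3 + 2*n) - ¼ = -43/12 + 2*n)
(m(-5, -3) + q(-3))*42 = ((-43/12 + 2*(-5)) + ⅑)*42 = ((-43/12 - 10) + ⅑)*42 = (-163/12 + ⅑)*42 = -485/36*42 = -3395/6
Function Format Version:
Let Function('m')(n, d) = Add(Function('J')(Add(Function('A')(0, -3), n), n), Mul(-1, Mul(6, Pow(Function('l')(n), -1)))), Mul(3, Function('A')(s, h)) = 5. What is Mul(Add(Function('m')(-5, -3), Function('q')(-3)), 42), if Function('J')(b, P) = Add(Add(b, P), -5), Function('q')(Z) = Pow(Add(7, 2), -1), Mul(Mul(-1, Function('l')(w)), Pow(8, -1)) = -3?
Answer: Rational(-3395, 6) ≈ -565.83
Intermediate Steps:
Function('l')(w) = 24 (Function('l')(w) = Mul(-8, -3) = 24)
Function('A')(s, h) = Rational(5, 3) (Function('A')(s, h) = Mul(Rational(1, 3), 5) = Rational(5, 3))
Function('q')(Z) = Rational(1, 9) (Function('q')(Z) = Pow(9, -1) = Rational(1, 9))
Function('J')(b, P) = Add(-5, P, b) (Function('J')(b, P) = Add(Add(P, b), -5) = Add(-5, P, b))
Function('m')(n, d) = Add(Rational(-43, 12), Mul(2, n)) (Function('m')(n, d) = Add(Add(-5, n, Add(Rational(5, 3), n)), Mul(-1, Mul(6, Pow(24, -1)))) = Add(Add(Rational(-10, 3), Mul(2, n)), Mul(-1, Mul(6, Rational(1, 24)))) = Add(Add(Rational(-10, 3), Mul(2, n)), Mul(-1, Rational(1, 4))) = Add(Add(Rational(-10, 3), Mul(2, n)), Rational(-1, 4)) = Add(Rational(-43, 12), Mul(2, n)))
Mul(Add(Function('m')(-5, -3), Function('q')(-3)), 42) = Mul(Add(Add(Rational(-43, 12), Mul(2, -5)), Rational(1, 9)), 42) = Mul(Add(Add(Rational(-43, 12), -10), Rational(1, 9)), 42) = Mul(Add(Rational(-163, 12), Rational(1, 9)), 42) = Mul(Rational(-485, 36), 42) = Rational(-3395, 6)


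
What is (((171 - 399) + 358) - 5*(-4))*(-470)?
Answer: -70500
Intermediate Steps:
(((171 - 399) + 358) - 5*(-4))*(-470) = ((-228 + 358) + 20)*(-470) = (130 + 20)*(-470) = 150*(-470) = -70500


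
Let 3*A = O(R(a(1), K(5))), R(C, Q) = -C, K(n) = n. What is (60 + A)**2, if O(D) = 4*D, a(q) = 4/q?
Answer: 26896/9 ≈ 2988.4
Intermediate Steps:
A = -16/3 (A = (4*(-4/1))/3 = (4*(-4))/3 = (1/3)*(-16) = -16/3 ≈ -5.3333)
(60 + A)**2 = (60 - 16/3)**2 = (164/3)**2 = 26896/9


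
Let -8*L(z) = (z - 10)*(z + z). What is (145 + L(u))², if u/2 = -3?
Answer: 14641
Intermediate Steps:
u = -6 (u = 2*(-3) = -6)
L(z) = -z*(-10 + z)/4 (L(z) = -(z - 10)*(z + z)/8 = -(-10 + z)*2*z/8 = -z*(-10 + z)/4)
(145 + L(u))² = (145 + (¼)*(-6)*(10 - 1*(-6)))² = (145 + (¼)*(-6)*(10 + 6))² = (145 + (¼)*(-6)*16)² = (145 - 24)² = 121² = 14641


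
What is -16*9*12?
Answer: -1728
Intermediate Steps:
-16*9*12 = -144*12 = -1728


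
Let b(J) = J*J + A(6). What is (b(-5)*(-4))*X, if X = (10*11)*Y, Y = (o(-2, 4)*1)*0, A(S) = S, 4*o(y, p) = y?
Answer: 0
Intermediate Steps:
o(y, p) = y/4
Y = 0 (Y = (((¼)*(-2))*1)*0 = -½*1*0 = -½*0 = 0)
b(J) = 6 + J² (b(J) = J*J + 6 = J² + 6 = 6 + J²)
X = 0 (X = (10*11)*0 = 110*0 = 0)
(b(-5)*(-4))*X = ((6 + (-5)²)*(-4))*0 = ((6 + 25)*(-4))*0 = (31*(-4))*0 = -124*0 = 0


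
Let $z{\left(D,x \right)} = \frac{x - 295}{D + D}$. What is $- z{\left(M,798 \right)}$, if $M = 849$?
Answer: $- \frac{503}{1698} \approx -0.29623$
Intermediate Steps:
$z{\left(D,x \right)} = \frac{-295 + x}{2 D}$
$- z{\left(M,798 \right)} = - \frac{-295 + 798}{2 \cdot 849} = - \frac{503}{2 \cdot 849} = \left(-1\right) \frac{503}{1698} = - \frac{503}{1698}$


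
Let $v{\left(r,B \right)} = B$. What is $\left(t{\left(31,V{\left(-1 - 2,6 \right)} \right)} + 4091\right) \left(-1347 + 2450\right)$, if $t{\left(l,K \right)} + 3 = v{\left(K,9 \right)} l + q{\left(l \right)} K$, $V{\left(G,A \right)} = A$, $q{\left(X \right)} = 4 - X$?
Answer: $4638115$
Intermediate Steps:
$t{\left(l,K \right)} = -3 + 9 l + K \left(4 - l\right)$ ($t{\left(l,K \right)} = -3 + \left(9 l + \left(4 - l\right) K\right) = -3 + \left(9 l + K \left(4 - l\right)\right) = -3 + 9 l + K \left(4 - l\right)$)
$\left(t{\left(31,V{\left(-1 - 2,6 \right)} \right)} + 4091\right) \left(-1347 + 2450\right) = \left(\left(-3 + 9 \cdot 31 - 6 \left(-4 + 31\right)\right) + 4091\right) \left(-1347 + 2450\right) = \left(\left(-3 + 279 - 6 \cdot 27\right) + 4091\right) 1103 = \left(\left(-3 + 279 - 162\right) + 4091\right) 1103 = \left(114 + 4091\right) 1103 = 4205 \cdot 1103 = 4638115$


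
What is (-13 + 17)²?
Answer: 16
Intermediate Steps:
(-13 + 17)² = 4² = 16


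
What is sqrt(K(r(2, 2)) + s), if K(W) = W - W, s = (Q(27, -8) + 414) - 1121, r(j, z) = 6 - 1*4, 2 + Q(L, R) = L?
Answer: I*sqrt(682) ≈ 26.115*I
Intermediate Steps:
Q(L, R) = -2 + L
r(j, z) = 2 (r(j, z) = 6 - 4 = 2)
s = -682 (s = ((-2 + 27) + 414) - 1121 = (25 + 414) - 1121 = 439 - 1121 = -682)
K(W) = 0
sqrt(K(r(2, 2)) + s) = sqrt(0 - 682) = sqrt(-682) = I*sqrt(682)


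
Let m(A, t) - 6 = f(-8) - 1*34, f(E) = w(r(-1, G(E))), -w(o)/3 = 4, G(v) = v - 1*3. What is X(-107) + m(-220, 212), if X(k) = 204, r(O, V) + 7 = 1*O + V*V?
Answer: 164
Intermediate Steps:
G(v) = -3 + v (G(v) = v - 3 = -3 + v)
r(O, V) = -7 + O + V² (r(O, V) = -7 + (1*O + V*V) = -7 + (O + V²) = -7 + O + V²)
w(o) = -12 (w(o) = -3*4 = -12)
f(E) = -12
m(A, t) = -40 (m(A, t) = 6 + (-12 - 1*34) = 6 + (-12 - 34) = 6 - 46 = -40)
X(-107) + m(-220, 212) = 204 - 40 = 164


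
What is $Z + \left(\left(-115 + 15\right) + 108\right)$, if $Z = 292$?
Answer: $300$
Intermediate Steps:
$Z + \left(\left(-115 + 15\right) + 108\right) = 292 + \left(\left(-115 + 15\right) + 108\right) = 292 + \left(-100 + 108\right) = 292 + 8 = 300$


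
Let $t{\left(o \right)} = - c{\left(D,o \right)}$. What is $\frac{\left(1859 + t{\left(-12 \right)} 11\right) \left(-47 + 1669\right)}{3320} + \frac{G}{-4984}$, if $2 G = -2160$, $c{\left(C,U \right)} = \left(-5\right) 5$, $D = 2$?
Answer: $\frac{539217001}{517090} \approx 1042.8$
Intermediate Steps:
$c{\left(C,U \right)} = -25$
$t{\left(o \right)} = 25$ ($t{\left(o \right)} = \left(-1\right) \left(-25\right) = 25$)
$G = -1080$ ($G = \frac{1}{2} \left(-2160\right) = -1080$)
$\frac{\left(1859 + t{\left(-12 \right)} 11\right) \left(-47 + 1669\right)}{3320} + \frac{G}{-4984} = \frac{\left(1859 + 25 \cdot 11\right) \left(-47 + 1669\right)}{3320} - \frac{1080}{-4984} = \left(1859 + 275\right) 1622 \cdot \frac{1}{3320} - - \frac{135}{623} = 2134 \cdot 1622 \cdot \frac{1}{3320} + \frac{135}{623} = 3461348 \cdot \frac{1}{3320} + \frac{135}{623} = \frac{865337}{830} + \frac{135}{623} = \frac{539217001}{517090}$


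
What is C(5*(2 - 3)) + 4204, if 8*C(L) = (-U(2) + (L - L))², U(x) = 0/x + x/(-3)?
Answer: 75673/18 ≈ 4204.1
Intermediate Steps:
U(x) = -x/3 (U(x) = 0 + x*(-⅓) = 0 - x/3 = -x/3)
C(L) = 1/18 (C(L) = (-(-1)*2/3 + (L - L))²/8 = (-1*(-⅔) + 0)²/8 = (⅔ + 0)²/8 = (⅔)²/8 = (⅛)*(4/9) = 1/18)
C(5*(2 - 3)) + 4204 = 1/18 + 4204 = 75673/18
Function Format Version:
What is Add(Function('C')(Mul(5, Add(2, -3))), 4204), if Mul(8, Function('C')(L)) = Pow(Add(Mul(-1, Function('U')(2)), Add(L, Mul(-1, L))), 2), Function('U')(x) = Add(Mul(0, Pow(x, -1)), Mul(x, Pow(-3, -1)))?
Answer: Rational(75673, 18) ≈ 4204.1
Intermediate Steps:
Function('U')(x) = Mul(Rational(-1, 3), x) (Function('U')(x) = Add(0, Mul(x, Rational(-1, 3))) = Add(0, Mul(Rational(-1, 3), x)) = Mul(Rational(-1, 3), x))
Function('C')(L) = Rational(1, 18) (Function('C')(L) = Mul(Rational(1, 8), Pow(Add(Mul(-1, Mul(Rational(-1, 3), 2)), Add(L, Mul(-1, L))), 2)) = Mul(Rational(1, 8), Pow(Add(Mul(-1, Rational(-2, 3)), 0), 2)) = Mul(Rational(1, 8), Pow(Add(Rational(2, 3), 0), 2)) = Mul(Rational(1, 8), Pow(Rational(2, 3), 2)) = Mul(Rational(1, 8), Rational(4, 9)) = Rational(1, 18))
Add(Function('C')(Mul(5, Add(2, -3))), 4204) = Add(Rational(1, 18), 4204) = Rational(75673, 18)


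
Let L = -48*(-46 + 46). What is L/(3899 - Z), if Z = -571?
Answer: 0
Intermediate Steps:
L = 0 (L = -48*0 = 0)
L/(3899 - Z) = 0/(3899 - 1*(-571)) = 0/(3899 + 571) = 0/4470 = 0*(1/4470) = 0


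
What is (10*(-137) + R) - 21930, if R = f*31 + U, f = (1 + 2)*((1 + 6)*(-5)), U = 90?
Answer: -26465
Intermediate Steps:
f = -105 (f = 3*(7*(-5)) = 3*(-35) = -105)
R = -3165 (R = -105*31 + 90 = -3255 + 90 = -3165)
(10*(-137) + R) - 21930 = (10*(-137) - 3165) - 21930 = (-1370 - 3165) - 21930 = -4535 - 21930 = -26465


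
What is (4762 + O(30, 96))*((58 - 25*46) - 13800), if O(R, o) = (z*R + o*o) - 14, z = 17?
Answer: -215546808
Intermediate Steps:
O(R, o) = -14 + o**2 + 17*R (O(R, o) = (17*R + o*o) - 14 = (17*R + o**2) - 14 = (o**2 + 17*R) - 14 = -14 + o**2 + 17*R)
(4762 + O(30, 96))*((58 - 25*46) - 13800) = (4762 + (-14 + 96**2 + 17*30))*((58 - 25*46) - 13800) = (4762 + (-14 + 9216 + 510))*((58 - 1150) - 13800) = (4762 + 9712)*(-1092 - 13800) = 14474*(-14892) = -215546808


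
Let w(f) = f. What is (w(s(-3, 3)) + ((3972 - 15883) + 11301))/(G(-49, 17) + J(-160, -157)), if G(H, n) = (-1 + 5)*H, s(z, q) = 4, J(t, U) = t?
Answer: 303/178 ≈ 1.7022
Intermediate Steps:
G(H, n) = 4*H
(w(s(-3, 3)) + ((3972 - 15883) + 11301))/(G(-49, 17) + J(-160, -157)) = (4 + ((3972 - 15883) + 11301))/(4*(-49) - 160) = (4 + (-11911 + 11301))/(-196 - 160) = (4 - 610)/(-356) = -606*(-1/356) = 303/178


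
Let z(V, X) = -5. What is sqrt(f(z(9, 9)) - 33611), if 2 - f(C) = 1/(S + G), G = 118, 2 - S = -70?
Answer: I*sqrt(1213285090)/190 ≈ 183.33*I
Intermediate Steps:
S = 72 (S = 2 - 1*(-70) = 2 + 70 = 72)
f(C) = 379/190 (f(C) = 2 - 1/(72 + 118) = 2 - 1/190 = 379/190)
sqrt(f(z(9, 9)) - 33611) = sqrt(379/190 - 33611) = sqrt(-6385711/190) = I*sqrt(1213285090)/190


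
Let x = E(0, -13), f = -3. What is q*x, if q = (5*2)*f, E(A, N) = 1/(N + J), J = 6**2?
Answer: -30/23 ≈ -1.3043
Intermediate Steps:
J = 36
E(A, N) = 1/(36 + N) (E(A, N) = 1/(N + 36) = 1/(36 + N))
x = 1/23 (x = 1/(36 - 13) = 1/23 ≈ 0.043478)
q = -30 (q = (5*2)*(-3) = 10*(-3) = -30)
q*x = -30*1/23 = -30/23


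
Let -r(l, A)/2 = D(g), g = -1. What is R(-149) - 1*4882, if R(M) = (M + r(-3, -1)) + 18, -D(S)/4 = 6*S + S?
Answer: -5069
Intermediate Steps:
D(S) = -28*S (D(S) = -4*(6*S + S) = -28*S)
r(l, A) = -56 (r(l, A) = -(-56)*(-1) = -2*28 = -56)
R(M) = -38 + M (R(M) = (M - 56) + 18 = (-56 + M) + 18 = -38 + M)
R(-149) - 1*4882 = (-38 - 149) - 1*4882 = -187 - 4882 = -5069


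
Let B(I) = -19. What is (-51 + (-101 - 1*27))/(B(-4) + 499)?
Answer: -179/480 ≈ -0.37292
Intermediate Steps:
(-51 + (-101 - 1*27))/(B(-4) + 499) = (-51 + (-101 - 1*27))/(-19 + 499) = (-51 + (-101 - 27))/480 = (-51 - 128)*(1/480) = -179*1/480 = -179/480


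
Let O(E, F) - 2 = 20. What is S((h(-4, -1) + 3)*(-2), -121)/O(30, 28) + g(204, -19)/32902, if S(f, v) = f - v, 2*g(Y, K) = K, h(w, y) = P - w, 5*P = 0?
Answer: 3520305/723844 ≈ 4.8633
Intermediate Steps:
P = 0 (P = (1/5)*0 = 0)
O(E, F) = 22 (O(E, F) = 2 + 20 = 22)
h(w, y) = -w (h(w, y) = 0 - w = -w)
g(Y, K) = K/2
S((h(-4, -1) + 3)*(-2), -121)/O(30, 28) + g(204, -19)/32902 = ((-1*(-4) + 3)*(-2) - 1*(-121))/22 + ((1/2)*(-19))/32902 = ((4 + 3)*(-2) + 121)*(1/22) - 19/2*1/32902 = (7*(-2) + 121)*(1/22) - 19/65804 = (-14 + 121)*(1/22) - 19/65804 = 107*(1/22) - 19/65804 = 107/22 - 19/65804 = 3520305/723844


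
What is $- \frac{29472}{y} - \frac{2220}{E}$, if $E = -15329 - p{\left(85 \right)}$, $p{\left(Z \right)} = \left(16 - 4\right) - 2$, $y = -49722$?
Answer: $\frac{31247436}{42371431} \approx 0.73746$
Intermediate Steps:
$p{\left(Z \right)} = 10$ ($p{\left(Z \right)} = 12 - 2 = 10$)
$E = -15339$ ($E = -15329 - 10 = -15339$)
$- \frac{29472}{y} - \frac{2220}{E} = - \frac{29472}{-49722} - \frac{2220}{-15339} = \left(-29472\right) \left(- \frac{1}{49722}\right) - - \frac{740}{5113} = \frac{4912}{8287} + \frac{740}{5113} = \frac{31247436}{42371431}$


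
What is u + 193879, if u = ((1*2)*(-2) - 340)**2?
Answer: 312215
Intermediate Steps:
u = 118336 (u = (2*(-2) - 340)**2 = (-4 - 340)**2 = (-344)**2 = 118336)
u + 193879 = 118336 + 193879 = 312215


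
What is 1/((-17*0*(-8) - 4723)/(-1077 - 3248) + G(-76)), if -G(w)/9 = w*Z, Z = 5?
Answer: 4325/14796223 ≈ 0.00029230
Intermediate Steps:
G(w) = -45*w (G(w) = -9*w*5 = -45*w)
1/((-17*0*(-8) - 4723)/(-1077 - 3248) + G(-76)) = 1/((-17*0*(-8) - 4723)/(-1077 - 3248) - 45*(-76)) = 1/((0*(-8) - 4723)/(-4325) + 3420) = 1/((0 - 4723)*(-1/4325) + 3420) = 1/(-4723*(-1/4325) + 3420) = 1/(4723/4325 + 3420) = 1/(14796223/4325) = 4325/14796223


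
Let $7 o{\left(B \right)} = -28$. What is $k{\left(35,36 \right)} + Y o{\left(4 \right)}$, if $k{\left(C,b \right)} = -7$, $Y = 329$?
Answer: $-1323$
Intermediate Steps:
$o{\left(B \right)} = -4$ ($o{\left(B \right)} = \frac{1}{7} \left(-28\right) = -4$)
$k{\left(35,36 \right)} + Y o{\left(4 \right)} = -7 + 329 \left(-4\right) = -7 - 1316 = -1323$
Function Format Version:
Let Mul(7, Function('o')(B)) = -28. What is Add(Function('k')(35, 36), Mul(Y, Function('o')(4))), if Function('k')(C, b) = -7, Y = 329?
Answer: -1323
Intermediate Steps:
Function('o')(B) = -4 (Function('o')(B) = Mul(Rational(1, 7), -28) = -4)
Add(Function('k')(35, 36), Mul(Y, Function('o')(4))) = Add(-7, Mul(329, -4)) = Add(-7, -1316) = -1323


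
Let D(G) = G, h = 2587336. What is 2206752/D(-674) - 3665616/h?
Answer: -357004969866/108991529 ≈ -3275.5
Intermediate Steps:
2206752/D(-674) - 3665616/h = 2206752/(-674) - 3665616/2587336 = 2206752*(-1/674) - 3665616*1/2587336 = -1103376/337 - 458202/323417 = -357004969866/108991529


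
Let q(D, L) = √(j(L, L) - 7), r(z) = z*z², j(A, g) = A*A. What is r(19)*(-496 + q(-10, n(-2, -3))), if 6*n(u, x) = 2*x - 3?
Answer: -3402064 + 6859*I*√19/2 ≈ -3.4021e+6 + 14949.0*I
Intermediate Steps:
j(A, g) = A²
r(z) = z³
n(u, x) = -½ + x/3 (n(u, x) = (2*x - 3)/6 = (-3 + 2*x)/6 = -½ + x/3)
q(D, L) = √(-7 + L²) (q(D, L) = √(L² - 7) = √(-7 + L²))
r(19)*(-496 + q(-10, n(-2, -3))) = 19³*(-496 + √(-7 + (-½ + (⅓)*(-3))²)) = 6859*(-496 + √(-7 + (-½ - 1)²)) = 6859*(-496 + √(-7 + (-3/2)²)) = 6859*(-496 + √(-7 + 9/4)) = 6859*(-496 + √(-19/4)) = 6859*(-496 + I*√19/2) = -3402064 + 6859*I*√19/2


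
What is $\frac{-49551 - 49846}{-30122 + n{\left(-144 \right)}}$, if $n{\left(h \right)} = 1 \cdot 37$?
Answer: $\frac{99397}{30085} \approx 3.3039$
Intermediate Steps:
$n{\left(h \right)} = 37$
$\frac{-49551 - 49846}{-30122 + n{\left(-144 \right)}} = \frac{-49551 - 49846}{-30122 + 37} = - \frac{99397}{-30085} = \left(-99397\right) \left(- \frac{1}{30085}\right) = \frac{99397}{30085}$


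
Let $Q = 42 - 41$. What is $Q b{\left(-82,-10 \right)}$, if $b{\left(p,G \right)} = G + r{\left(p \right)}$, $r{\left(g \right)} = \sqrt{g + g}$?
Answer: $-10 + 2 i \sqrt{41} \approx -10.0 + 12.806 i$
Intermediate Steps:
$r{\left(g \right)} = \sqrt{2} \sqrt{g}$ ($r{\left(g \right)} = \sqrt{2 g} = \sqrt{2} \sqrt{g}$)
$b{\left(p,G \right)} = G + \sqrt{2} \sqrt{p}$
$Q = 1$ ($Q = 42 - 41 = 1$)
$Q b{\left(-82,-10 \right)} = 1 \left(-10 + \sqrt{2} \sqrt{-82}\right) = 1 \left(-10 + \sqrt{2} i \sqrt{82}\right) = 1 \left(-10 + 2 i \sqrt{41}\right) = -10 + 2 i \sqrt{41}$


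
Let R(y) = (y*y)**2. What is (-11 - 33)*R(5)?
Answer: -27500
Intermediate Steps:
R(y) = y**4 (R(y) = (y**2)**2 = y**4)
(-11 - 33)*R(5) = (-11 - 33)*5**4 = -44*625 = -27500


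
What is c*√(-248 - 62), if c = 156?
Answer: 156*I*√310 ≈ 2746.7*I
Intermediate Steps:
c*√(-248 - 62) = 156*√(-248 - 62) = 156*√(-310) = 156*(I*√310) = 156*I*√310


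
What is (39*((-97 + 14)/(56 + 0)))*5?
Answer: -16185/56 ≈ -289.02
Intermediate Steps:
(39*((-97 + 14)/(56 + 0)))*5 = (39*(-83/56))*5 = -3237/56*5 = -16185/56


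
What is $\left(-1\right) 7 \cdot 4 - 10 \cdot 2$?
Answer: $-48$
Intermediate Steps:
$\left(-1\right) 7 \cdot 4 - 10 \cdot 2 = \left(-7\right) 4 - 20 = -28 - 20 = -48$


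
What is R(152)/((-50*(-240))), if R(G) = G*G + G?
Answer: 969/500 ≈ 1.9380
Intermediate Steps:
R(G) = G + G² (R(G) = G² + G = G + G²)
R(152)/((-50*(-240))) = (152*(1 + 152))/((-50*(-240))) = (152*153)/12000 = 23256*(1/12000) = 969/500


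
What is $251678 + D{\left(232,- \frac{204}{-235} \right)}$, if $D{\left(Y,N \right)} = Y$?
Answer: $251910$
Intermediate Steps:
$251678 + D{\left(232,- \frac{204}{-235} \right)} = 251678 + 232 = 251910$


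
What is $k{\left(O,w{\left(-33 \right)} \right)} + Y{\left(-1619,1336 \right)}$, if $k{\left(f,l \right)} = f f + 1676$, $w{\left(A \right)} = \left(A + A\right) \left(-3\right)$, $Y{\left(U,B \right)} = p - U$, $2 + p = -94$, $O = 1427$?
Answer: $2039528$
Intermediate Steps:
$p = -96$ ($p = -2 - 94 = -96$)
$Y{\left(U,B \right)} = -96 - U$
$w{\left(A \right)} = - 6 A$ ($w{\left(A \right)} = 2 A \left(-3\right) = - 6 A$)
$k{\left(f,l \right)} = 1676 + f^{2}$ ($k{\left(f,l \right)} = f^{2} + 1676 = 1676 + f^{2}$)
$k{\left(O,w{\left(-33 \right)} \right)} + Y{\left(-1619,1336 \right)} = \left(1676 + 1427^{2}\right) - -1523 = \left(1676 + 2036329\right) + \left(-96 + 1619\right) = 2038005 + 1523 = 2039528$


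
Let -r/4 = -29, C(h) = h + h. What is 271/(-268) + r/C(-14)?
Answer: -9669/1876 ≈ -5.1541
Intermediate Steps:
C(h) = 2*h
r = 116 (r = -4*(-29) = 116)
271/(-268) + r/C(-14) = 271/(-268) + 116/((2*(-14))) = 271*(-1/268) + 116/(-28) = -271/268 + 116*(-1/28) = -271/268 - 29/7 = -9669/1876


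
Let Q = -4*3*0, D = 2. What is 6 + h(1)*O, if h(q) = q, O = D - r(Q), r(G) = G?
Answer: 8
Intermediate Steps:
Q = 0 (Q = -12*0 = 0)
O = 2 (O = 2 - 1*0 = 2 + 0 = 2)
6 + h(1)*O = 6 + 1*2 = 6 + 2 = 8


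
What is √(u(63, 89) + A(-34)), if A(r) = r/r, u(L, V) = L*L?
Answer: √3970 ≈ 63.008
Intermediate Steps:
u(L, V) = L²
A(r) = 1
√(u(63, 89) + A(-34)) = √(63² + 1) = √(3969 + 1) = √3970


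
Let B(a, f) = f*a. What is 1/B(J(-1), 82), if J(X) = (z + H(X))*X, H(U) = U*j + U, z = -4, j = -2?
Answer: 1/246 ≈ 0.0040650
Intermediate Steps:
H(U) = -U (H(U) = U*(-2) + U = -2*U + U = -U)
J(X) = X*(-4 - X) (J(X) = (-4 - X)*X = X*(-4 - X))
B(a, f) = a*f
1/B(J(-1), 82) = 1/(-(-4 - 1*(-1))*82) = 1/(-(-4 + 1)*82) = 1/(-1*(-3)*82) = 1/(3*82) = 1/246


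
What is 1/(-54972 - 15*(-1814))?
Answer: -1/27762 ≈ -3.6020e-5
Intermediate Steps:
1/(-54972 - 15*(-1814)) = 1/(-54972 + 27210) = 1/(-27762) = -1/27762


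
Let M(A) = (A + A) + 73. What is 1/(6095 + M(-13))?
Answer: 1/6142 ≈ 0.00016281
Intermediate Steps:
M(A) = 73 + 2*A (M(A) = 2*A + 73 = 73 + 2*A)
1/(6095 + M(-13)) = 1/(6095 + (73 + 2*(-13))) = 1/(6095 + (73 - 26)) = 1/(6095 + 47) = 1/6142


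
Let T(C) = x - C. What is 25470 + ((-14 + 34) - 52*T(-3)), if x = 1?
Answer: 25282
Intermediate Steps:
T(C) = 1 - C
25470 + ((-14 + 34) - 52*T(-3)) = 25470 + ((-14 + 34) - 52*(1 - 1*(-3))) = 25470 + (20 - 52*(1 + 3)) = 25470 + (20 - 52*4) = 25470 + (20 - 208) = 25470 - 188 = 25282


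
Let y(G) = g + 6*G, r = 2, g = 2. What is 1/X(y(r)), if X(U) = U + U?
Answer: 1/28 ≈ 0.035714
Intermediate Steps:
y(G) = 2 + 6*G
X(U) = 2*U
1/X(y(r)) = 1/(2*(2 + 6*2)) = 1/(2*(2 + 12)) = 1/(2*14) = 1/28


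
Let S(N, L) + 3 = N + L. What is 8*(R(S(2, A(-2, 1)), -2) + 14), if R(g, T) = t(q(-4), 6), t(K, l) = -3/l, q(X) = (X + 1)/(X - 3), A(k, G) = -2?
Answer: 108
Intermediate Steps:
q(X) = (1 + X)/(-3 + X)
S(N, L) = -3 + L + N (S(N, L) = -3 + (N + L) = -3 + (L + N) = -3 + L + N)
R(g, T) = -1/2 (R(g, T) = -3/6 = -3*1/6 = -1/2)
8*(R(S(2, A(-2, 1)), -2) + 14) = 8*(-1/2 + 14) = 8*(27/2) = 108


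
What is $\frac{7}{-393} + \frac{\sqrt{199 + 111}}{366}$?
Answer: $- \frac{7}{393} + \frac{\sqrt{310}}{366} \approx 0.030294$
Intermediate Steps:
$\frac{7}{-393} + \frac{\sqrt{199 + 111}}{366} = 7 \left(- \frac{1}{393}\right) + \sqrt{310} \cdot \frac{1}{366} = - \frac{7}{393} + \frac{\sqrt{310}}{366}$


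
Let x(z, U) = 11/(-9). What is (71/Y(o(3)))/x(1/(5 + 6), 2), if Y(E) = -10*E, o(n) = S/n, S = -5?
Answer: -1917/550 ≈ -3.4855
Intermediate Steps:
x(z, U) = -11/9 (x(z, U) = 11*(-1/9) = -11/9)
o(n) = -5/n
(71/Y(o(3)))/x(1/(5 + 6), 2) = (71/((-(-50)/3)))/(-11/9) = (71/((-(-50)/3)))*(-9/11) = (71/((-10*(-5/3))))*(-9/11) = (71/(50/3))*(-9/11) = (71*(3/50))*(-9/11) = (213/50)*(-9/11) = -1917/550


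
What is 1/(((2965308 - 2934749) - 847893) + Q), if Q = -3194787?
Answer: -1/4012121 ≈ -2.4924e-7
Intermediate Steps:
1/(((2965308 - 2934749) - 847893) + Q) = 1/(((2965308 - 2934749) - 847893) - 3194787) = 1/((30559 - 847893) - 3194787) = 1/(-817334 - 3194787) = 1/(-4012121) = -1/4012121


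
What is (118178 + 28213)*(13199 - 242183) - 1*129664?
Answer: -33521326408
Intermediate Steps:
(118178 + 28213)*(13199 - 242183) - 1*129664 = 146391*(-228984) - 129664 = -33521196744 - 129664 = -33521326408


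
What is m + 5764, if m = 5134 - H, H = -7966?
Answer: 18864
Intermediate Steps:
m = 13100 (m = 5134 - 1*(-7966) = 5134 + 7966 = 13100)
m + 5764 = 13100 + 5764 = 18864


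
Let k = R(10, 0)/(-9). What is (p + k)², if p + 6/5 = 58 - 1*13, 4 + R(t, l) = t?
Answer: 418609/225 ≈ 1860.5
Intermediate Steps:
R(t, l) = -4 + t
p = 219/5 (p = -6/5 + (58 - 1*13) = -6/5 + (58 - 13) = -6/5 + 45 = 219/5 ≈ 43.800)
k = -⅔ (k = (-4 + 10)/(-9) = 6*(-⅑) = -⅔ ≈ -0.66667)
(p + k)² = (219/5 - ⅔)² = (647/15)² = 418609/225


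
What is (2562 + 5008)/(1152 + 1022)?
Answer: 3785/1087 ≈ 3.4821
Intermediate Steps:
(2562 + 5008)/(1152 + 1022) = 7570/2174 = 7570*(1/2174) = 3785/1087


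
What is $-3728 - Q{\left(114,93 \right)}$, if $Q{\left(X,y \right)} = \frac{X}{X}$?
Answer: $-3729$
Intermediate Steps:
$Q{\left(X,y \right)} = 1$
$-3728 - Q{\left(114,93 \right)} = -3728 - 1 = -3729$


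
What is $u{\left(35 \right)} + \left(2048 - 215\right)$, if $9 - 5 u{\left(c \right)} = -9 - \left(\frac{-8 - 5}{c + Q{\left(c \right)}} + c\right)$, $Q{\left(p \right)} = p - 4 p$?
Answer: $\frac{645273}{350} \approx 1843.6$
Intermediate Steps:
$Q{\left(p \right)} = - 3 p$
$u{\left(c \right)} = \frac{18}{5} + \frac{c}{5} + \frac{13}{10 c}$ ($u{\left(c \right)} = \frac{9}{5} - \frac{-9 - \left(\frac{-8 - 5}{c - 3 c} + c\right)}{5} = \frac{9}{5} - \frac{-9 - \left(- \frac{13}{\left(-2\right) c} + c\right)}{5} = \frac{9}{5} - \frac{-9 - \left(- 13 \left(- \frac{1}{2 c}\right) + c\right)}{5} = \frac{9}{5} - \frac{-9 - \left(\frac{13}{2 c} + c\right)}{5} = \frac{9}{5} - \frac{-9 - \left(c + \frac{13}{2 c}\right)}{5} = \frac{9}{5} - \frac{-9 - c - \frac{13}{2 c}}{5} = \frac{9}{5} + \left(\frac{9}{5} + \frac{c}{5} + \frac{13}{10 c}\right) = \frac{18}{5} + \frac{c}{5} + \frac{13}{10 c}$)
$u{\left(35 \right)} + \left(2048 - 215\right) = \left(\frac{18}{5} + \frac{1}{5} \cdot 35 + \frac{13}{10 \cdot 35}\right) + \left(2048 - 215\right) = \left(\frac{18}{5} + 7 + \frac{13}{10} \cdot \frac{1}{35}\right) + \left(2048 - 215\right) = \left(\frac{18}{5} + 7 + \frac{13}{350}\right) + 1833 = \frac{3723}{350} + 1833 = \frac{645273}{350}$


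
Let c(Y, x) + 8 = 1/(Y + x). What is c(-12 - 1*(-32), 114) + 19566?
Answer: 2620773/134 ≈ 19558.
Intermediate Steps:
c(Y, x) = -8 + 1/(Y + x)
c(-12 - 1*(-32), 114) + 19566 = (1 - 8*(-12 - 1*(-32)) - 8*114)/((-12 - 1*(-32)) + 114) + 19566 = (1 - 8*(-12 + 32) - 912)/((-12 + 32) + 114) + 19566 = (1 - 8*20 - 912)/(20 + 114) + 19566 = (1 - 160 - 912)/134 + 19566 = (1/134)*(-1071) + 19566 = -1071/134 + 19566 = 2620773/134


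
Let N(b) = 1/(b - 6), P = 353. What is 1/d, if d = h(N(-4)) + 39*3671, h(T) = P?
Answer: 1/143522 ≈ 6.9676e-6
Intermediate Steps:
N(b) = 1/(-6 + b)
h(T) = 353
d = 143522 (d = 353 + 39*3671 = 353 + 143169 = 143522)
1/d = 1/143522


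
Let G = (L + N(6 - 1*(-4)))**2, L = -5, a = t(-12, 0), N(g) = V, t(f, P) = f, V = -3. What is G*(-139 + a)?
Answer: -9664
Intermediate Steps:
N(g) = -3
a = -12
G = 64 (G = (-5 - 3)**2 = (-8)**2 = 64)
G*(-139 + a) = 64*(-139 - 12) = 64*(-151) = -9664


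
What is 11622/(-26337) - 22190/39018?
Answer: -24711553/24467073 ≈ -1.0100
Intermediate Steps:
11622/(-26337) - 22190/39018 = 11622*(-1/26337) - 22190*1/39018 = -3874/8779 - 1585/2787 = -24711553/24467073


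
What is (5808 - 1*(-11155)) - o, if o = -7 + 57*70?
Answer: 12980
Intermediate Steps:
o = 3983 (o = -7 + 3990 = 3983)
(5808 - 1*(-11155)) - o = (5808 - 1*(-11155)) - 1*3983 = (5808 + 11155) - 3983 = 16963 - 3983 = 12980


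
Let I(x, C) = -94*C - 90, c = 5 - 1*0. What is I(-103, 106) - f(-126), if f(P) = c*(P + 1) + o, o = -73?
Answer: -9356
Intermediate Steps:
c = 5 (c = 5 + 0 = 5)
I(x, C) = -90 - 94*C
f(P) = -68 + 5*P (f(P) = 5*(P + 1) - 73 = 5*(1 + P) - 73 = (5 + 5*P) - 73 = -68 + 5*P)
I(-103, 106) - f(-126) = (-90 - 94*106) - (-68 + 5*(-126)) = (-90 - 9964) - (-68 - 630) = -10054 - 1*(-698) = -10054 + 698 = -9356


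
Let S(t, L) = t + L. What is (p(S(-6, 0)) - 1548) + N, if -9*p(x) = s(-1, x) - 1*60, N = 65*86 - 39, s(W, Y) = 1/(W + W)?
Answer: 72175/18 ≈ 4009.7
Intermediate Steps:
s(W, Y) = 1/(2*W)
N = 5551 (N = 5590 - 39 = 5551)
S(t, L) = L + t
p(x) = 121/18 (p(x) = -((1/2)/(-1) - 1*60)/9 = -((1/2)*(-1) - 60)/9 = -(-1/2 - 60)/9 = -1/9*(-121/2) = 121/18)
(p(S(-6, 0)) - 1548) + N = (121/18 - 1548) + 5551 = -27743/18 + 5551 = 72175/18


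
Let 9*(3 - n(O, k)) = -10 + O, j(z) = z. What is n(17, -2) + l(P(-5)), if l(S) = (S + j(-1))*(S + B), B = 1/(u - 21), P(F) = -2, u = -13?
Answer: 2543/306 ≈ 8.3105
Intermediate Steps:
B = -1/34 (B = 1/(-13 - 21) = 1/(-34) = -1/34 ≈ -0.029412)
n(O, k) = 37/9 - O/9 (n(O, k) = 3 - (-10 + O)/9 = 3 + (10/9 - O/9) = 37/9 - O/9)
l(S) = (-1 + S)*(-1/34 + S) (l(S) = (S - 1)*(S - 1/34) = (-1 + S)*(-1/34 + S))
n(17, -2) + l(P(-5)) = (37/9 - ⅑*17) + (1/34 + (-2)² - 35/34*(-2)) = (37/9 - 17/9) + (1/34 + 4 + 35/17) = 20/9 + 207/34 = 2543/306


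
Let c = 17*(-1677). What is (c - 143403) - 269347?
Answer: -441259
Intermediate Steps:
c = -28509
(c - 143403) - 269347 = (-28509 - 143403) - 269347 = -171912 - 269347 = -441259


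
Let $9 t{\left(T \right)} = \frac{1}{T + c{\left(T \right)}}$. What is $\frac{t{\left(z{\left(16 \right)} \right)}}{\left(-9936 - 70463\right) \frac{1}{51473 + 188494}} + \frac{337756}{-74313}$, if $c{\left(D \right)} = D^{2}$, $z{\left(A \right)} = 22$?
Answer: $- \frac{597501530321}{131443199514} \approx -4.5457$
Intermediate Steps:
$t{\left(T \right)} = \frac{1}{9 \left(T + T^{2}\right)}$
$\frac{t{\left(z{\left(16 \right)} \right)}}{\left(-9936 - 70463\right) \frac{1}{51473 + 188494}} + \frac{337756}{-74313} = \frac{\frac{1}{9} \cdot \frac{1}{22} \frac{1}{1 + 22}}{\left(-9936 - 70463\right) \frac{1}{51473 + 188494}} + \frac{337756}{-74313} = \frac{\frac{1}{9} \cdot \frac{1}{22} \cdot \frac{1}{23}}{\left(-80399\right) \frac{1}{239967}} + 337756 \left(- \frac{1}{74313}\right) = \frac{\frac{1}{9} \cdot \frac{1}{22} \cdot \frac{1}{23}}{\left(-80399\right) \frac{1}{239967}} - \frac{337756}{74313} = \frac{1}{4554 \left(- \frac{80399}{239967}\right)} - \frac{337756}{74313} = \frac{1}{4554} \left(- \frac{239967}{80399}\right) - \frac{337756}{74313} = - \frac{26663}{40681894} - \frac{337756}{74313} = - \frac{597501530321}{131443199514}$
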